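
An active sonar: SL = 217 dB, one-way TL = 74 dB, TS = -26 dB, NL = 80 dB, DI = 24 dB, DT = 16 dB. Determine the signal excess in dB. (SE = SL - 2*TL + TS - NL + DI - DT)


SE = SL - 2*TL + TS - NL + DI - DT = 217 - 2*74 + (-26) - 80 + 24 - 16 = -29

-29 dB


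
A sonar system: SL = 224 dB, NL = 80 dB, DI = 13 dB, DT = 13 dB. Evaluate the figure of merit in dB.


FOM = SL - NL + DI - DT = 224 - 80 + 13 - 13 = 144

144 dB


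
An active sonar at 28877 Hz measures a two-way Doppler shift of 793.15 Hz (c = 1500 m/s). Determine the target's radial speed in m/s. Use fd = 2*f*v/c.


20.6 m/s


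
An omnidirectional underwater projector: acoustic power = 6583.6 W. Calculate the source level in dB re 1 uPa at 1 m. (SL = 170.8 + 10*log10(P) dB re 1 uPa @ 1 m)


SL = 170.8 + 10*log10(6583.6) = 170.8 + 38.18 = 208.98

208.98 dB


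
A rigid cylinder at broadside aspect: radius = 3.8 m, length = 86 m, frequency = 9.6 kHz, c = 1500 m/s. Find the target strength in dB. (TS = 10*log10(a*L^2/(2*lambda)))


lambda = 1500/9600 = 0.15625 m
TS = 10*log10(3.8*86^2/(2*0.15625)) = 49.54

49.54 dB


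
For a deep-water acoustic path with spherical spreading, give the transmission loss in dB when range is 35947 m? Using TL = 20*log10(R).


TL = 20*log10(35947) = 91.11

91.11 dB


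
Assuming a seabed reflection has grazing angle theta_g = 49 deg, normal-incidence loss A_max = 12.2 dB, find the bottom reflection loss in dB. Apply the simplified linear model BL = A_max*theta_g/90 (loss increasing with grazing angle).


BL = A_max * theta_g / 90 = 12.2 * 49 / 90 = 6.64

6.64 dB


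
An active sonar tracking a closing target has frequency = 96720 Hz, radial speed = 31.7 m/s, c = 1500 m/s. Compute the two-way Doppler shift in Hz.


fd = 2*f*v/c = 2 * 96720 * 31.7 / 1500 = 4088.03

4088.03 Hz


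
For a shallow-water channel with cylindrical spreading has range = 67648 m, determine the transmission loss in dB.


TL = 10*log10(67648) = 48.3

48.3 dB


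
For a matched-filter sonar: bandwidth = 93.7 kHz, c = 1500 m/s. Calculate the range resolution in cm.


0.8 cm


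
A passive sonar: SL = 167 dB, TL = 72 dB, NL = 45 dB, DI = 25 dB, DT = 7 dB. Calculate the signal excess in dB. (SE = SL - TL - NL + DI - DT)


68 dB


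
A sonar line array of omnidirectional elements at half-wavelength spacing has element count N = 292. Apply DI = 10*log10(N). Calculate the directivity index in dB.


DI = 10*log10(292) = 24.65

24.65 dB


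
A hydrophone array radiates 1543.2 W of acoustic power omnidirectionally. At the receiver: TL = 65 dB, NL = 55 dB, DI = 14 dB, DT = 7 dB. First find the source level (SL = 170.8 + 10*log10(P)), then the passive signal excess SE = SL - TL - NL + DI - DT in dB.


Step 1: SL = 170.8 + 10*log10(1543.2) = 202.68 dB
Step 2: SE = SL - TL - NL + DI - DT = 202.68 - 65 - 55 + 14 - 7 = 89.68

89.68 dB


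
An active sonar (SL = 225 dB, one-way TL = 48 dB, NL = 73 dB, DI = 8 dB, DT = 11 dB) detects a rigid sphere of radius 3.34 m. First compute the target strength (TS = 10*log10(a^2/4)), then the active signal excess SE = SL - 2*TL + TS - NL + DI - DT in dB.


Step 1: TS = 10*log10(3.34^2/4) = 4.45 dB
Step 2: SE = SL - 2*TL + TS - NL + DI - DT = 225 - 2*48 + (4.45) - 73 + 8 - 11 = 57.45

57.45 dB


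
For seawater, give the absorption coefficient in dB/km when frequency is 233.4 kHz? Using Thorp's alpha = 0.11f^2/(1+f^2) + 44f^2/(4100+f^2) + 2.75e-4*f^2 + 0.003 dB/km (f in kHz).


f^2 = 54475.56
alpha = 0.11*54475.56/(1+54475.56) + 44*54475.56/(4100+54475.56) + 2.75e-4*54475.56 + 0.003 = 56.014

56.014 dB/km


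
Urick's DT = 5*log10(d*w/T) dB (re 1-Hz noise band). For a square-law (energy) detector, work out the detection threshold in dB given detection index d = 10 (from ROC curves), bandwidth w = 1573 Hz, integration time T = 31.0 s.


DT = 5*log10(d*w/T) = 5*log10(10 * 1573 / 31.0) = 5*log10(507.42) = 13.53

13.53 dB


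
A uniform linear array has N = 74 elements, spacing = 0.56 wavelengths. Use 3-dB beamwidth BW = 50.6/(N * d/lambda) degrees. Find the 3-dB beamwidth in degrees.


BW = 50.6 / (74 * 0.56) = 50.6 / 41.44 = 1.22

1.22 deg


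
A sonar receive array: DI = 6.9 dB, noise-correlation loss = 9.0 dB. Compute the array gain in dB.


-2.1 dB


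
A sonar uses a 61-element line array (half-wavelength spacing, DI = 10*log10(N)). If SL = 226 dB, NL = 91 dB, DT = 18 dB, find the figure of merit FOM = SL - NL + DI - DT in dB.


Step 1: DI = 10*log10(61) = 17.85 dB
Step 2: FOM = SL - NL + DI - DT = 226 - 91 + 17.85 - 18 = 134.85

134.85 dB


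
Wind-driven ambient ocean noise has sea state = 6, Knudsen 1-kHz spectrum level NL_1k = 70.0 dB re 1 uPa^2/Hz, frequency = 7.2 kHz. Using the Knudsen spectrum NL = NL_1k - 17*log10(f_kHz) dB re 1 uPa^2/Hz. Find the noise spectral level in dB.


NL = NL_1k - 17*log10(f_kHz) = 70.0 - 17*log10(7.2) = 70.0 - (14.57) = 55.43

55.43 dB


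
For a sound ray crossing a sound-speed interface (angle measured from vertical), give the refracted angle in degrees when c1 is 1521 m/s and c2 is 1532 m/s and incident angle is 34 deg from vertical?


sin(theta2) = (c2/c1)*sin(theta1) = (1532/1521)*sin(34 deg) = 0.56324
theta2 = arcsin(0.56324) = 34.28

34.28 deg


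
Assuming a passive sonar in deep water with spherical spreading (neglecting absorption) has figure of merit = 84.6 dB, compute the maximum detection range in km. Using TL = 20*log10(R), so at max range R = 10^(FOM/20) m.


16.98 km


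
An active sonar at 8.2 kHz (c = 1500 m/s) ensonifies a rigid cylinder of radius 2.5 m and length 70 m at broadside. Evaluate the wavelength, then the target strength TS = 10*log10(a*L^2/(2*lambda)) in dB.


Step 1: lambda = c/f = 1500/8200 = 0.18293 m
Step 2: TS = 10*log10(a*L^2/(2*lambda)) = 10*log10(2.5*70^2/(2*0.18293)) = 45.25

45.25 dB


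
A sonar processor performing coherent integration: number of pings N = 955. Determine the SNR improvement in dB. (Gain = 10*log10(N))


29.8 dB


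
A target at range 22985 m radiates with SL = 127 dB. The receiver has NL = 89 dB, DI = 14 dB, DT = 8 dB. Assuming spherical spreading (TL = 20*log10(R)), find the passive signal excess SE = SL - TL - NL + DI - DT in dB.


-43.23 dB


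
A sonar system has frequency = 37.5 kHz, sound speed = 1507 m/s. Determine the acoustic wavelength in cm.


4.02 cm


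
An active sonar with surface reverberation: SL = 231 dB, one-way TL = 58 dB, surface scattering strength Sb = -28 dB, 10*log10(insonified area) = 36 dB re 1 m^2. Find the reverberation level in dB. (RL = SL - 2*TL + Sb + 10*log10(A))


123 dB


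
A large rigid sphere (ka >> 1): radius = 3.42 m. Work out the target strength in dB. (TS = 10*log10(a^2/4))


4.66 dB


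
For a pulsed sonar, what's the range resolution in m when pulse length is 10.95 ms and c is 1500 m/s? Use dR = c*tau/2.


dR = c*tau/2 = 1500 * 10.95e-3 / 2 = 8.2125

8.2125 m


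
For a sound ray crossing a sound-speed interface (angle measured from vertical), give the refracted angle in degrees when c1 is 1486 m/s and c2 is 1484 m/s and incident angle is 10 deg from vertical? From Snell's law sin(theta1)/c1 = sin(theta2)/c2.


sin(theta2) = (c2/c1)*sin(theta1) = (1484/1486)*sin(10 deg) = 0.17341
theta2 = arcsin(0.17341) = 9.99

9.99 deg


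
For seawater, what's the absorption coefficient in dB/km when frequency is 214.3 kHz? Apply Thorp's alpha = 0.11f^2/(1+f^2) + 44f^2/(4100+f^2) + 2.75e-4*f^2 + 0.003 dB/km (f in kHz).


f^2 = 45924.49
alpha = 0.11*45924.49/(1+45924.49) + 44*45924.49/(4100+45924.49) + 2.75e-4*45924.49 + 0.003 = 53.136

53.136 dB/km


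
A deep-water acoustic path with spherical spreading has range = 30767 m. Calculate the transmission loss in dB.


TL = 20*log10(30767) = 89.76

89.76 dB


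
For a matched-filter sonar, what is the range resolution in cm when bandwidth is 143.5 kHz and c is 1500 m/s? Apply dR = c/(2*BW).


dR = c/(2*BW) = 1500 / (2 * 143.5e3) = 0.0052 m = 0.52 cm

0.52 cm


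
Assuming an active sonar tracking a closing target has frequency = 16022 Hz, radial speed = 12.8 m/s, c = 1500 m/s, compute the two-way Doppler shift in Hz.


273.44 Hz


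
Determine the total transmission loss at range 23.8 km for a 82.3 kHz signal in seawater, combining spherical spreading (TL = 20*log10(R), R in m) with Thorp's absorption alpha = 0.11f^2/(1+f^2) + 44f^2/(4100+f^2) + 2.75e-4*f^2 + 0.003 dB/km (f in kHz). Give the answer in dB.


786.88 dB


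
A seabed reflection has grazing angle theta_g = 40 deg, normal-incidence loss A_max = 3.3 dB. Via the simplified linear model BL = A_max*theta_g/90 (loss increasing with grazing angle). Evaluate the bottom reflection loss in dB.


BL = A_max * theta_g / 90 = 3.3 * 40 / 90 = 1.47

1.47 dB


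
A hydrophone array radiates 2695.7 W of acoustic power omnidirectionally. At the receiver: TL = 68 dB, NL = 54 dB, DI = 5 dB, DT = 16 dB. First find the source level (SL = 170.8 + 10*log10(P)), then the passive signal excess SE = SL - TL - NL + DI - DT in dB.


Step 1: SL = 170.8 + 10*log10(2695.7) = 205.11 dB
Step 2: SE = SL - TL - NL + DI - DT = 205.11 - 68 - 54 + 5 - 16 = 72.11

72.11 dB


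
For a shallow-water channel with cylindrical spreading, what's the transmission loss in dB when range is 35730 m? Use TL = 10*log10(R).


45.53 dB


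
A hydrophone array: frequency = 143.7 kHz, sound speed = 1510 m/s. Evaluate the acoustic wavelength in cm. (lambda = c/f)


lambda = c/f = 1510 / 143700 = 0.0105 m = 1.05 cm

1.05 cm


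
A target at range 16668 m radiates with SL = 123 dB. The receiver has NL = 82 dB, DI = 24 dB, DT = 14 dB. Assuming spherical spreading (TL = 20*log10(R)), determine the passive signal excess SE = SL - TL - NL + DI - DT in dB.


Step 1: TL = 20*log10(16668) = 84.44 dB
Step 2: SE = 123 - 84.44 - 82 + 24 - 14 = -33.44

-33.44 dB


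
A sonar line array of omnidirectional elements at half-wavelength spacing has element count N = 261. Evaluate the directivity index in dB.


24.17 dB


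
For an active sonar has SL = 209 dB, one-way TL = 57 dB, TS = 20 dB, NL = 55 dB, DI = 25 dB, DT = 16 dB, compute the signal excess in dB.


SE = SL - 2*TL + TS - NL + DI - DT = 209 - 2*57 + (20) - 55 + 25 - 16 = 69

69 dB


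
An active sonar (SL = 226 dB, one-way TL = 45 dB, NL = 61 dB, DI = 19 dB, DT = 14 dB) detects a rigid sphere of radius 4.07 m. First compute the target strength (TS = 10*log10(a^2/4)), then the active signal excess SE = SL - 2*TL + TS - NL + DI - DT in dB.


Step 1: TS = 10*log10(4.07^2/4) = 6.17 dB
Step 2: SE = SL - 2*TL + TS - NL + DI - DT = 226 - 2*45 + (6.17) - 61 + 19 - 14 = 86.17

86.17 dB


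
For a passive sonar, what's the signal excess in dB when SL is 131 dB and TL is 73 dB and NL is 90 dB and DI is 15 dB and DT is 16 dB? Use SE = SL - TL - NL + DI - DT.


SE = SL - TL - NL + DI - DT = 131 - 73 - 90 + 15 - 16 = -33

-33 dB


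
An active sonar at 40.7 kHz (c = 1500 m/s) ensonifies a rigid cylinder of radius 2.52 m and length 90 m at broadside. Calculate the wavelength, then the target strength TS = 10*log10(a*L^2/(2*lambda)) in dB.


Step 1: lambda = c/f = 1500/40700 = 0.03686 m
Step 2: TS = 10*log10(a*L^2/(2*lambda)) = 10*log10(2.52*90^2/(2*0.03686)) = 54.42

54.42 dB


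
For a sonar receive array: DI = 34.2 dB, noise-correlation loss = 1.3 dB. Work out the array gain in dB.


32.9 dB


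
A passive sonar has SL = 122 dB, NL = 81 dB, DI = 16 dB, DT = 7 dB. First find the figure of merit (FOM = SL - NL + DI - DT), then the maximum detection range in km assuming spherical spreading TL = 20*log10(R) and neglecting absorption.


Step 1: FOM = SL - NL + DI - DT = 122 - 81 + 16 - 7 = 50 dB
Step 2: at max range FOM = TL = 20*log10(R), so R = 10^(50/20) = 316.23 m = 0.32 km

0.32 km


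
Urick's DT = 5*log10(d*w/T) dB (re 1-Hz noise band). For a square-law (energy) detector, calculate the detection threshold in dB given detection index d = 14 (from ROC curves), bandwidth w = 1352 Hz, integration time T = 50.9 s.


DT = 5*log10(d*w/T) = 5*log10(14 * 1352 / 50.9) = 5*log10(371.87) = 12.85

12.85 dB


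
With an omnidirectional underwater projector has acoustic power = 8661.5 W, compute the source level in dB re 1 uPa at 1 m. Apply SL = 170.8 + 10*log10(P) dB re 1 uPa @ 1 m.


SL = 170.8 + 10*log10(8661.5) = 170.8 + 39.38 = 210.18

210.18 dB


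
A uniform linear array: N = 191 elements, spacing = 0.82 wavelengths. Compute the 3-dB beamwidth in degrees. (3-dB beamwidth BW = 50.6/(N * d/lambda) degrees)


BW = 50.6 / (191 * 0.82) = 50.6 / 156.62 = 0.32

0.32 deg


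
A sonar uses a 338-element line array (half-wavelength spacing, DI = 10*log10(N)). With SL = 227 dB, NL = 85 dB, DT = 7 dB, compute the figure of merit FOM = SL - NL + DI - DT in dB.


160.29 dB


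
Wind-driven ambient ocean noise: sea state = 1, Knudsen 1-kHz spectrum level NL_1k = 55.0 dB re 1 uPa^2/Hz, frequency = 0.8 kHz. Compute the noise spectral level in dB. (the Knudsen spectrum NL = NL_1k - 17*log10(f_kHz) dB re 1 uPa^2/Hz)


NL = NL_1k - 17*log10(f_kHz) = 55.0 - 17*log10(0.8) = 55.0 - (-1.65) = 56.65

56.65 dB


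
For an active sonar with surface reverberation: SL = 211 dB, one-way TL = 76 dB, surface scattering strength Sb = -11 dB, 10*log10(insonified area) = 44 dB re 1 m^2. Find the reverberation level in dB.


92 dB


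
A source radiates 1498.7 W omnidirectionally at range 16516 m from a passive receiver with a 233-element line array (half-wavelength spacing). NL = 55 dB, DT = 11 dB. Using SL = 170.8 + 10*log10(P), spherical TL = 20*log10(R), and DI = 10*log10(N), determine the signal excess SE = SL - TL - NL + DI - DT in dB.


Step 1: SL = 170.8 + 10*log10(1498.7) = 202.56 dB
Step 2: TL = 20*log10(16516) = 84.36 dB
Step 3: DI = 10*log10(233) = 23.67 dB
Step 4: SE = SL - TL - NL + DI - DT = 202.56 - 84.36 - 55 + 23.67 - 11 = 75.87

75.87 dB


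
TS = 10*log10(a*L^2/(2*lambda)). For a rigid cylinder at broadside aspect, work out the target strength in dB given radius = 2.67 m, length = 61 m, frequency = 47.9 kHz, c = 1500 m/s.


lambda = 1500/47900 = 0.03132 m
TS = 10*log10(2.67*61^2/(2*0.03132)) = 52.0

52.0 dB


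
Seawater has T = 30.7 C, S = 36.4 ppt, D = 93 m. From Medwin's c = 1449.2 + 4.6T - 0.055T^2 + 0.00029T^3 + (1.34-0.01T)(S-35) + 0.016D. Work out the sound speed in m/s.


c = 1449.2 + 4.6*30.7 - 0.055*30.7^2 + 0.00029*30.7^3 + (1.34 - 0.01*30.7)*(36.4 - 35) + 0.016*93 = 1549.91

1549.91 m/s


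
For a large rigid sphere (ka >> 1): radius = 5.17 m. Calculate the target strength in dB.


TS = 10*log10(5.17^2 / 4) = 10*log10(6.682225) = 8.25

8.25 dB


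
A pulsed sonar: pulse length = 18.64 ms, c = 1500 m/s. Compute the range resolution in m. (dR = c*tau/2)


dR = c*tau/2 = 1500 * 18.64e-3 / 2 = 13.98

13.98 m


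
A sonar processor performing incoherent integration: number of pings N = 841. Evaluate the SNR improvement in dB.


Gain = 5*log10(841) = 14.62

14.62 dB


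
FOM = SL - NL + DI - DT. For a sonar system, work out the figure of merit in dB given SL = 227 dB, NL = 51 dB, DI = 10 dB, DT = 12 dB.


174 dB


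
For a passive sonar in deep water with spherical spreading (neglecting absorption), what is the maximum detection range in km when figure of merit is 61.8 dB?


1.23 km


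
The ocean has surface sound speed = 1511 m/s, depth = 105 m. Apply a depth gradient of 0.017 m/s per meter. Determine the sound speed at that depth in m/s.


1512.785 m/s


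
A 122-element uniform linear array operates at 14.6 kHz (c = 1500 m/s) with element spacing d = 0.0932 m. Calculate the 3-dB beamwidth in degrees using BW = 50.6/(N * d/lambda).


Step 1: lambda = 1500/14600 = 0.10274 m
Step 2: d/lambda = 0.0932/0.10274 = 0.9071
Step 3: BW = 50.6/(N * d/lambda) = 50.6/(122 * 0.9071) = 0.46

0.46 deg


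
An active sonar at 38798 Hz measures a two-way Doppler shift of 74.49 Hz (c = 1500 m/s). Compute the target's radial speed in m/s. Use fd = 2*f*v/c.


From fd = 2*f*v/c, v = c*fd/(2*f) = 1500 * 74.49 / (2*38798) = 1.44

1.44 m/s


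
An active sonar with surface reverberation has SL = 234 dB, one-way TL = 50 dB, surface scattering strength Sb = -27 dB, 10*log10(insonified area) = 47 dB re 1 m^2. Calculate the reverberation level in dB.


RL = SL - 2*TL + Sb + 10*log10(A) = 234 - 2*50 + (-27) + 47 = 154

154 dB


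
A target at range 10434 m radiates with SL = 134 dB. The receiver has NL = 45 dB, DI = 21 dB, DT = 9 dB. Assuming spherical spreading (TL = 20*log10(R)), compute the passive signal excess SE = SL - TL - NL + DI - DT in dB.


Step 1: TL = 20*log10(10434) = 80.37 dB
Step 2: SE = 134 - 80.37 - 45 + 21 - 9 = 20.63

20.63 dB


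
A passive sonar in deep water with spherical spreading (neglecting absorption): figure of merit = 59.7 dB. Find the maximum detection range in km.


At max range FOM = TL, so 20*log10(R) = 59.7
R = 10^(59.7/20) = 966.05 m = 0.97 km

0.97 km


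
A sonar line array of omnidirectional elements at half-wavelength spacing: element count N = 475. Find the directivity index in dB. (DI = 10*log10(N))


DI = 10*log10(475) = 26.77

26.77 dB


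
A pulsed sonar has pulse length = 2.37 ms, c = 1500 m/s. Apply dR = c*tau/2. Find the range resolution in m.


dR = c*tau/2 = 1500 * 2.37e-3 / 2 = 1.7775

1.7775 m


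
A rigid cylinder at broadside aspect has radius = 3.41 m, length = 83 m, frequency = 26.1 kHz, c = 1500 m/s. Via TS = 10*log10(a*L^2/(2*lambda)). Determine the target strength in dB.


53.1 dB


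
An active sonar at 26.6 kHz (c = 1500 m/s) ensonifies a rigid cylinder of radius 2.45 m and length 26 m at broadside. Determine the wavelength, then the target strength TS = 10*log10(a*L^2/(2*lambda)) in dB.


Step 1: lambda = c/f = 1500/26600 = 0.05639 m
Step 2: TS = 10*log10(a*L^2/(2*lambda)) = 10*log10(2.45*26^2/(2*0.05639)) = 41.67

41.67 dB


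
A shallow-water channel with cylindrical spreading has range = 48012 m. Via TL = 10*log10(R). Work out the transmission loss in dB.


TL = 10*log10(48012) = 46.81

46.81 dB


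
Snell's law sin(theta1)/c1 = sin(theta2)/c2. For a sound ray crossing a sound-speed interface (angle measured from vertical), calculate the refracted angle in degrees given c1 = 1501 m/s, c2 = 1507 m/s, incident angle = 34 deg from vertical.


34.15 deg


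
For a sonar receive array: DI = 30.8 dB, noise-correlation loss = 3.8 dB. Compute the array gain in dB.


AG = DI - L_corr = 30.8 - 3.8 = 27.0

27.0 dB


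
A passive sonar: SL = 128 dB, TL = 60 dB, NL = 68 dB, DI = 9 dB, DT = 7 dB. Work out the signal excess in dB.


SE = SL - TL - NL + DI - DT = 128 - 60 - 68 + 9 - 7 = 2

2 dB


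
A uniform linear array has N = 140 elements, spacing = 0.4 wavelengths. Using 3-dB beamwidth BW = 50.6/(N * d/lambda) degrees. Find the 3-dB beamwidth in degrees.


0.9 deg


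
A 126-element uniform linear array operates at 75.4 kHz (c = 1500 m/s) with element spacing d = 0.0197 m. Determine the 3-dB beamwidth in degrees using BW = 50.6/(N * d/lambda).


Step 1: lambda = 1500/75400 = 0.01989 m
Step 2: d/lambda = 0.0197/0.01989 = 0.9904
Step 3: BW = 50.6/(N * d/lambda) = 50.6/(126 * 0.9904) = 0.41

0.41 deg


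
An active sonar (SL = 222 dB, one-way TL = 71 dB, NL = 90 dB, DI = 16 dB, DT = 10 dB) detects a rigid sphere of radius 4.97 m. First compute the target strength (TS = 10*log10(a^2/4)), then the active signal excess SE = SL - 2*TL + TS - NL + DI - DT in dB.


Step 1: TS = 10*log10(4.97^2/4) = 7.91 dB
Step 2: SE = SL - 2*TL + TS - NL + DI - DT = 222 - 2*71 + (7.91) - 90 + 16 - 10 = 3.91

3.91 dB


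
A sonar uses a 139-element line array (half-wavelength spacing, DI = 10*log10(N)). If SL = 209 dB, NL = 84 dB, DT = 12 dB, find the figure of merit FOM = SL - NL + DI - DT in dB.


Step 1: DI = 10*log10(139) = 21.43 dB
Step 2: FOM = SL - NL + DI - DT = 209 - 84 + 21.43 - 12 = 134.43

134.43 dB


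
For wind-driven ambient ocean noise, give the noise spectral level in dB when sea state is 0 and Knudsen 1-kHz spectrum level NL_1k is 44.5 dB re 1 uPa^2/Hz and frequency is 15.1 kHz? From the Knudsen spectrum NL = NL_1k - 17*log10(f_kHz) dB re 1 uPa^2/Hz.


24.46 dB


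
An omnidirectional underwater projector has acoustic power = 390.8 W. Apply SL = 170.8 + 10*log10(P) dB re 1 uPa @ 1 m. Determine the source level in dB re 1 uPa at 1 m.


SL = 170.8 + 10*log10(390.8) = 170.8 + 25.92 = 196.72

196.72 dB


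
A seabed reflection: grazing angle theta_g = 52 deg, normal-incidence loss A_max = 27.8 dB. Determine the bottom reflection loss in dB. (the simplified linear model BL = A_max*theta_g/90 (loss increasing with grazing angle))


BL = A_max * theta_g / 90 = 27.8 * 52 / 90 = 16.06

16.06 dB


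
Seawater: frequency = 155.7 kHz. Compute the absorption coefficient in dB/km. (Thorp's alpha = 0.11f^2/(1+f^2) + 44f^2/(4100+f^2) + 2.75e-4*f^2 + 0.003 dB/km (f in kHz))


f^2 = 24242.49
alpha = 0.11*24242.49/(1+24242.49) + 44*24242.49/(4100+24242.49) + 2.75e-4*24242.49 + 0.003 = 44.415

44.415 dB/km


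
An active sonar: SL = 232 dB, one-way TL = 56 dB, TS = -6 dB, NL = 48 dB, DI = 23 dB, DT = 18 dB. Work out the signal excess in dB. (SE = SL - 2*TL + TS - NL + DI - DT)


SE = SL - 2*TL + TS - NL + DI - DT = 232 - 2*56 + (-6) - 48 + 23 - 18 = 71

71 dB


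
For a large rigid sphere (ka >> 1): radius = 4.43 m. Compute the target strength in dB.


TS = 10*log10(4.43^2 / 4) = 10*log10(4.906225) = 6.91

6.91 dB


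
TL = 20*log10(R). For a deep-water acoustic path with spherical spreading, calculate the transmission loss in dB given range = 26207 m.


88.37 dB


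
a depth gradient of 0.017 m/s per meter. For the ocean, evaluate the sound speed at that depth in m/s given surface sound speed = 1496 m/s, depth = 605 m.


1506.285 m/s


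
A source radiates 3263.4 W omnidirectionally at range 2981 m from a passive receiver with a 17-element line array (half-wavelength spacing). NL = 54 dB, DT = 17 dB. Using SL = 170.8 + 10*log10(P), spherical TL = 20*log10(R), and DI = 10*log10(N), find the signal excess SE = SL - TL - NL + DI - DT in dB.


77.75 dB


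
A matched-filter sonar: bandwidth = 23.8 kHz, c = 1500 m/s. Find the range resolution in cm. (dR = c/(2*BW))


3.15 cm


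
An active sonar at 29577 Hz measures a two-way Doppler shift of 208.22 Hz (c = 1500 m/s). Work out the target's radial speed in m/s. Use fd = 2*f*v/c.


5.28 m/s


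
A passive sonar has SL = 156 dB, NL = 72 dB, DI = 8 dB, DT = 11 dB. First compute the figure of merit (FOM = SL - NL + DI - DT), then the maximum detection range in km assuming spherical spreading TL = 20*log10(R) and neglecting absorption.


Step 1: FOM = SL - NL + DI - DT = 156 - 72 + 8 - 11 = 81 dB
Step 2: at max range FOM = TL = 20*log10(R), so R = 10^(81/20) = 11220.18 m = 11.22 km

11.22 km


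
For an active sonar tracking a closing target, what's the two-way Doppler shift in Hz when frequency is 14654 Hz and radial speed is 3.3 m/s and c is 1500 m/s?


64.48 Hz


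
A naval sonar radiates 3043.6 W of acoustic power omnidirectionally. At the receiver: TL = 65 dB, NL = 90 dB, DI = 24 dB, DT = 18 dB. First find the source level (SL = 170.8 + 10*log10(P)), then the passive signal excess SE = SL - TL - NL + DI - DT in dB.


Step 1: SL = 170.8 + 10*log10(3043.6) = 205.63 dB
Step 2: SE = SL - TL - NL + DI - DT = 205.63 - 65 - 90 + 24 - 18 = 56.63

56.63 dB


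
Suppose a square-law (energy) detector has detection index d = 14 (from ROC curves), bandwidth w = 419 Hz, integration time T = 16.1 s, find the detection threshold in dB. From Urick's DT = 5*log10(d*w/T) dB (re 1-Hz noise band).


DT = 5*log10(d*w/T) = 5*log10(14 * 419 / 16.1) = 5*log10(364.35) = 12.81

12.81 dB


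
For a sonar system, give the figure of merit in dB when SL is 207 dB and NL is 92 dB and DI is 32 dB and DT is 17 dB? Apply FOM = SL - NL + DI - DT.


FOM = SL - NL + DI - DT = 207 - 92 + 32 - 17 = 130

130 dB


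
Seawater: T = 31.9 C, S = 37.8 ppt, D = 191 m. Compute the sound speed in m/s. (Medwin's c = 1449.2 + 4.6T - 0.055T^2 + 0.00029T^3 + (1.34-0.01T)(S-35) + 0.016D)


c = 1449.2 + 4.6*31.9 - 0.055*31.9^2 + 0.00029*31.9^3 + (1.34 - 0.01*31.9)*(37.8 - 35) + 0.016*191 = 1555.3

1555.3 m/s


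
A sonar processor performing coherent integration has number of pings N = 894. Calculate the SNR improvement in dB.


Gain = 10*log10(894) = 29.51

29.51 dB


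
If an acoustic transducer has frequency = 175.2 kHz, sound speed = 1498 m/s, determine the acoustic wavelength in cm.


lambda = c/f = 1498 / 175200 = 0.0086 m = 0.86 cm

0.86 cm


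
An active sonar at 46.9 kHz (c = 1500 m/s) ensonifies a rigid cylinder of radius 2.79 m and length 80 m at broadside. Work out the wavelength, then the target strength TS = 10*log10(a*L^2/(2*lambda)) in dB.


Step 1: lambda = c/f = 1500/46900 = 0.03198 m
Step 2: TS = 10*log10(a*L^2/(2*lambda)) = 10*log10(2.79*80^2/(2*0.03198)) = 54.46

54.46 dB


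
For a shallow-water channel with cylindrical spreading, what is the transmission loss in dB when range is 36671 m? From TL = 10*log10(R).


TL = 10*log10(36671) = 45.64

45.64 dB


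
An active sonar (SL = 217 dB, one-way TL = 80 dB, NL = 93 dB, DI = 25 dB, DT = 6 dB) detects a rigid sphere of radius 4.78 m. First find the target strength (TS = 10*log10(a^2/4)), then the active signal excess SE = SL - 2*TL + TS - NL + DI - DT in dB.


Step 1: TS = 10*log10(4.78^2/4) = 7.57 dB
Step 2: SE = SL - 2*TL + TS - NL + DI - DT = 217 - 2*80 + (7.57) - 93 + 25 - 6 = -9.43

-9.43 dB


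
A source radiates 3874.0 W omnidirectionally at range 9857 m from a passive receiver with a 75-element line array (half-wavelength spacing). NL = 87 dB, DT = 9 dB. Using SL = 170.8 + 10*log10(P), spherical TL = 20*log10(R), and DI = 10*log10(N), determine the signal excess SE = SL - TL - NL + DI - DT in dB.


Step 1: SL = 170.8 + 10*log10(3874.0) = 206.68 dB
Step 2: TL = 20*log10(9857) = 79.87 dB
Step 3: DI = 10*log10(75) = 18.75 dB
Step 4: SE = SL - TL - NL + DI - DT = 206.68 - 79.87 - 87 + 18.75 - 9 = 49.56

49.56 dB


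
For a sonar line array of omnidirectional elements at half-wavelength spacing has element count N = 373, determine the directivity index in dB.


DI = 10*log10(373) = 25.72

25.72 dB


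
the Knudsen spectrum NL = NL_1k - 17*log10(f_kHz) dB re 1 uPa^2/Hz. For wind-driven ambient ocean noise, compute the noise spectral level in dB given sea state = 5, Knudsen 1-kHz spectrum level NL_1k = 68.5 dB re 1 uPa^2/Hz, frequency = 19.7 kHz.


NL = NL_1k - 17*log10(f_kHz) = 68.5 - 17*log10(19.7) = 68.5 - (22.01) = 46.49

46.49 dB


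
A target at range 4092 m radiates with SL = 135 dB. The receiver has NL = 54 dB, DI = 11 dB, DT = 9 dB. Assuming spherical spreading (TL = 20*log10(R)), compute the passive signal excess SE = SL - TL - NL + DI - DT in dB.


Step 1: TL = 20*log10(4092) = 72.24 dB
Step 2: SE = 135 - 72.24 - 54 + 11 - 9 = 10.76

10.76 dB


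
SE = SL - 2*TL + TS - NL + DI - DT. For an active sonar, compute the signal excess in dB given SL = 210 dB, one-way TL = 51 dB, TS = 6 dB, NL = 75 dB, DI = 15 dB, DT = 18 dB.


SE = SL - 2*TL + TS - NL + DI - DT = 210 - 2*51 + (6) - 75 + 15 - 18 = 36

36 dB


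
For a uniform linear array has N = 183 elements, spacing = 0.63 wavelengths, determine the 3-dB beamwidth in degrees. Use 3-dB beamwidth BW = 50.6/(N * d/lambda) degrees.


0.44 deg


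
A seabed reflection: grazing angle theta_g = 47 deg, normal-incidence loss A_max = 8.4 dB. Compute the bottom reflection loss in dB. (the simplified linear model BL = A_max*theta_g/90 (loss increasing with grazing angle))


BL = A_max * theta_g / 90 = 8.4 * 47 / 90 = 4.39

4.39 dB


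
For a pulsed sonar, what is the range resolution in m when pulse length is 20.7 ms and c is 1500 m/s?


dR = c*tau/2 = 1500 * 20.7e-3 / 2 = 15.525

15.525 m


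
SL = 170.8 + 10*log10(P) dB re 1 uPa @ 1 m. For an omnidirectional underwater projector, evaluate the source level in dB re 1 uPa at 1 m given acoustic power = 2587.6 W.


SL = 170.8 + 10*log10(2587.6) = 170.8 + 34.13 = 204.93

204.93 dB


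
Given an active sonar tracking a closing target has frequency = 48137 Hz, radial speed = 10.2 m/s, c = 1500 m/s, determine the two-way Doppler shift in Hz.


fd = 2*f*v/c = 2 * 48137 * 10.2 / 1500 = 654.66

654.66 Hz


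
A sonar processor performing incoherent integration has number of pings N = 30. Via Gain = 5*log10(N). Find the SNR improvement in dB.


Gain = 5*log10(30) = 7.39

7.39 dB


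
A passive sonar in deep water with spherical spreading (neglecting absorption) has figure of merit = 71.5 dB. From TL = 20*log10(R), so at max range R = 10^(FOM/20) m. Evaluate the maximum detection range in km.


At max range FOM = TL, so 20*log10(R) = 71.5
R = 10^(71.5/20) = 3758.37 m = 3.76 km

3.76 km


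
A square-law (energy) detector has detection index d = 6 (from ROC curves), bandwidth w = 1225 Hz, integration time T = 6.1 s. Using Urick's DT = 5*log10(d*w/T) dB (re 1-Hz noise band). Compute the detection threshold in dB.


DT = 5*log10(d*w/T) = 5*log10(6 * 1225 / 6.1) = 5*log10(1204.92) = 15.4

15.4 dB


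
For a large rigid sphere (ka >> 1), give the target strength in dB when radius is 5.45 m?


TS = 10*log10(5.45^2 / 4) = 10*log10(7.425625) = 8.71

8.71 dB


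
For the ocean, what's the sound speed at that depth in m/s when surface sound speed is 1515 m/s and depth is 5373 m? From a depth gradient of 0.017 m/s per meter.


c = 1515 + 0.017 * 5373 = 1606.341

1606.341 m/s


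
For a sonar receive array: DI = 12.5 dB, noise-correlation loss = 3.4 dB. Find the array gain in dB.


9.1 dB


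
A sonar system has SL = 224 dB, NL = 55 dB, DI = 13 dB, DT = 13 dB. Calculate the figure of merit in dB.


FOM = SL - NL + DI - DT = 224 - 55 + 13 - 13 = 169

169 dB


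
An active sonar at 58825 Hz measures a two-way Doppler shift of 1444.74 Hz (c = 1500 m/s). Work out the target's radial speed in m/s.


From fd = 2*f*v/c, v = c*fd/(2*f) = 1500 * 1444.74 / (2*58825) = 18.42

18.42 m/s


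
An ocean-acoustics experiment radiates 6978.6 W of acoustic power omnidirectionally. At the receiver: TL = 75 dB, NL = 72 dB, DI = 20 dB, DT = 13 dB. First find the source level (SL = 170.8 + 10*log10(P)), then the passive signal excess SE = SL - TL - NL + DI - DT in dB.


Step 1: SL = 170.8 + 10*log10(6978.6) = 209.24 dB
Step 2: SE = SL - TL - NL + DI - DT = 209.24 - 75 - 72 + 20 - 13 = 69.24

69.24 dB


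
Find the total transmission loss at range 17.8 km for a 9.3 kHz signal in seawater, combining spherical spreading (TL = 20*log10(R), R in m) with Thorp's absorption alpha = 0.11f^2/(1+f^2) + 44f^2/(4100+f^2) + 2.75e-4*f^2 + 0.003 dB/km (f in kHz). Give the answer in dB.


103.6 dB


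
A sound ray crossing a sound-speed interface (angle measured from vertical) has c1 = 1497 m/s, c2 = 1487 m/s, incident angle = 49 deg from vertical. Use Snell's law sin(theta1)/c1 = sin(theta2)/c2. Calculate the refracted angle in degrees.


48.56 deg


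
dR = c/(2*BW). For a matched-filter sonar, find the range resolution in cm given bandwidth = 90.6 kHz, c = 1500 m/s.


dR = c/(2*BW) = 1500 / (2 * 90.6e3) = 0.0083 m = 0.83 cm

0.83 cm


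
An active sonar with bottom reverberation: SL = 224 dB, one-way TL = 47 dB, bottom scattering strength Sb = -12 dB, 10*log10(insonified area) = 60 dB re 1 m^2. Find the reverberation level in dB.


178 dB


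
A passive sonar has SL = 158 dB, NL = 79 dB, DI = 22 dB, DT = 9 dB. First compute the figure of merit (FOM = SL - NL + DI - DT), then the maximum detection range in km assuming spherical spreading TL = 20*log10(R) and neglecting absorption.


Step 1: FOM = SL - NL + DI - DT = 158 - 79 + 22 - 9 = 92 dB
Step 2: at max range FOM = TL = 20*log10(R), so R = 10^(92/20) = 39810.72 m = 39.81 km

39.81 km


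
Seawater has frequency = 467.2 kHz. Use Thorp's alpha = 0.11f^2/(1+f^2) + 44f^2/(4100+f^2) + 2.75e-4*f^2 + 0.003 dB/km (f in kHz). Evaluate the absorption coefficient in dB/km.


103.328 dB/km


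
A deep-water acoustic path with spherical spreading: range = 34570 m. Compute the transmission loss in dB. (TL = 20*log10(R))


90.77 dB


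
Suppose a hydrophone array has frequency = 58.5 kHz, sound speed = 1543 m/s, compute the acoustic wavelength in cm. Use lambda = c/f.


2.64 cm


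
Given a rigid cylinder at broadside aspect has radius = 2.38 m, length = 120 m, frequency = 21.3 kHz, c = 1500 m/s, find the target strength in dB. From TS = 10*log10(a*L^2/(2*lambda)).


53.86 dB


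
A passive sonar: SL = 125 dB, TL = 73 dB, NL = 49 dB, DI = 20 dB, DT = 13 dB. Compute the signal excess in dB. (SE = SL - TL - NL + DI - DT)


SE = SL - TL - NL + DI - DT = 125 - 73 - 49 + 20 - 13 = 10

10 dB


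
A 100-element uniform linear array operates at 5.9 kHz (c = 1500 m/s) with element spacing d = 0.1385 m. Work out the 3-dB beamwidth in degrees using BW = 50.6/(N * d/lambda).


Step 1: lambda = 1500/5900 = 0.25424 m
Step 2: d/lambda = 0.1385/0.25424 = 0.5448
Step 3: BW = 50.6/(N * d/lambda) = 50.6/(100 * 0.5448) = 0.93

0.93 deg


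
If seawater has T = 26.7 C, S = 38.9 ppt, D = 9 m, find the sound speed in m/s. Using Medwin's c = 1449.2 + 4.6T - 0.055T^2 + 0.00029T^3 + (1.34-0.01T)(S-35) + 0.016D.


c = 1449.2 + 4.6*26.7 - 0.055*26.7^2 + 0.00029*26.7^3 + (1.34 - 0.01*26.7)*(38.9 - 35) + 0.016*9 = 1542.66

1542.66 m/s


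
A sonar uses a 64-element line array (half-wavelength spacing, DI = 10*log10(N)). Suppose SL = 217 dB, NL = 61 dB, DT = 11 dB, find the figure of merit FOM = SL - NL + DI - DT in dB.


Step 1: DI = 10*log10(64) = 18.06 dB
Step 2: FOM = SL - NL + DI - DT = 217 - 61 + 18.06 - 11 = 163.06

163.06 dB


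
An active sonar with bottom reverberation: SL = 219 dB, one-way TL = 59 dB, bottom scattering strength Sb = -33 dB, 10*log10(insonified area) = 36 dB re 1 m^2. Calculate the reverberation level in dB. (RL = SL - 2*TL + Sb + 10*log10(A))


RL = SL - 2*TL + Sb + 10*log10(A) = 219 - 2*59 + (-33) + 36 = 104

104 dB


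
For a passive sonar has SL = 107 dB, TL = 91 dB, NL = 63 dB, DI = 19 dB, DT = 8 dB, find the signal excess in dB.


-36 dB


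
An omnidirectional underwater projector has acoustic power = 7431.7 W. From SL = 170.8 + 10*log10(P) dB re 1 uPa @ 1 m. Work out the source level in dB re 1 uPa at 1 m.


SL = 170.8 + 10*log10(7431.7) = 170.8 + 38.71 = 209.51

209.51 dB


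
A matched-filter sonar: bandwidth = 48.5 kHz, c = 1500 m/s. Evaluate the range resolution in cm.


dR = c/(2*BW) = 1500 / (2 * 48.5e3) = 0.0155 m = 1.55 cm

1.55 cm


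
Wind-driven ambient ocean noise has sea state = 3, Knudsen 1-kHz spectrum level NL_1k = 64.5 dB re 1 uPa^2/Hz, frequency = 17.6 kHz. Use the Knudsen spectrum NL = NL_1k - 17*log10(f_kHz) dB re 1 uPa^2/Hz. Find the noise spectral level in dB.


NL = NL_1k - 17*log10(f_kHz) = 64.5 - 17*log10(17.6) = 64.5 - (21.17) = 43.33

43.33 dB


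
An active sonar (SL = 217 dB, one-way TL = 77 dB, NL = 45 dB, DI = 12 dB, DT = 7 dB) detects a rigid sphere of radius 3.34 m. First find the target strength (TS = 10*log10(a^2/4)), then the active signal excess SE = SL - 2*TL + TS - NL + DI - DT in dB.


Step 1: TS = 10*log10(3.34^2/4) = 4.45 dB
Step 2: SE = SL - 2*TL + TS - NL + DI - DT = 217 - 2*77 + (4.45) - 45 + 12 - 7 = 27.45

27.45 dB


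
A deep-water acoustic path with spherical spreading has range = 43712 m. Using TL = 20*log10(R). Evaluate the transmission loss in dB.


92.81 dB


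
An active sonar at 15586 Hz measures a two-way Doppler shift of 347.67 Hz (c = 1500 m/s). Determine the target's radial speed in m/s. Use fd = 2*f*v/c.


From fd = 2*f*v/c, v = c*fd/(2*f) = 1500 * 347.67 / (2*15586) = 16.73

16.73 m/s


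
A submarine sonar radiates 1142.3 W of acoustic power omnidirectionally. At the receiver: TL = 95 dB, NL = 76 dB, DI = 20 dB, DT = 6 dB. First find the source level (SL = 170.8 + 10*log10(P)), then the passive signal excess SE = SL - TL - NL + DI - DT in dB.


Step 1: SL = 170.8 + 10*log10(1142.3) = 201.38 dB
Step 2: SE = SL - TL - NL + DI - DT = 201.38 - 95 - 76 + 20 - 6 = 44.38

44.38 dB


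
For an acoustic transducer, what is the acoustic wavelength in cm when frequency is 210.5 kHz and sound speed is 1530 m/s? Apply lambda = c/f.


0.73 cm


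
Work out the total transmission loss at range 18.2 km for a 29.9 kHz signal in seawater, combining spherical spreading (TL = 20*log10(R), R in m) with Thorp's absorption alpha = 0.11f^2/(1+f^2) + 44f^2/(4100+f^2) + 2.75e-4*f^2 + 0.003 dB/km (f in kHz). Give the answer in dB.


235.09 dB


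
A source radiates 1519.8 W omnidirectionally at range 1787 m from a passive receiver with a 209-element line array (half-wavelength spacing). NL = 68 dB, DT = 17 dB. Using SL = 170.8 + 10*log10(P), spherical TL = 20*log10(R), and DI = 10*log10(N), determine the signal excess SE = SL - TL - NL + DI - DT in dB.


75.78 dB


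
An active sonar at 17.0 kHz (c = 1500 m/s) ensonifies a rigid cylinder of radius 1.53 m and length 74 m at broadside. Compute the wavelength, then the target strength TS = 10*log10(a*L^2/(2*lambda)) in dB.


Step 1: lambda = c/f = 1500/17000 = 0.08824 m
Step 2: TS = 10*log10(a*L^2/(2*lambda)) = 10*log10(1.53*74^2/(2*0.08824)) = 46.76

46.76 dB


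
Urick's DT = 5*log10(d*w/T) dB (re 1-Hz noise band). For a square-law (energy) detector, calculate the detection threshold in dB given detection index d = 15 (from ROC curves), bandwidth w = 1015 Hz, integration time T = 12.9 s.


DT = 5*log10(d*w/T) = 5*log10(15 * 1015 / 12.9) = 5*log10(1180.23) = 15.36

15.36 dB


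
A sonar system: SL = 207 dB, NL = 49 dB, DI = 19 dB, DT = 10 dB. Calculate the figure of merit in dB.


167 dB


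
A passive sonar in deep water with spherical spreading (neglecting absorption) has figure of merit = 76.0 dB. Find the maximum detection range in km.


At max range FOM = TL, so 20*log10(R) = 76.0
R = 10^(76.0/20) = 6309.57 m = 6.31 km

6.31 km


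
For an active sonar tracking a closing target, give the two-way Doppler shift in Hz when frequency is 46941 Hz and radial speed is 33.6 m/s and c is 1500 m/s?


fd = 2*f*v/c = 2 * 46941 * 33.6 / 1500 = 2102.96

2102.96 Hz


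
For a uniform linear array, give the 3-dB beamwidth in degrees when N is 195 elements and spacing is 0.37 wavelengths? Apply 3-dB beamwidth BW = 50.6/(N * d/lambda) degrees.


0.7 deg


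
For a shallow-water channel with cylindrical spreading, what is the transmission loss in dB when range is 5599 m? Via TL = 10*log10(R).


TL = 10*log10(5599) = 37.48

37.48 dB


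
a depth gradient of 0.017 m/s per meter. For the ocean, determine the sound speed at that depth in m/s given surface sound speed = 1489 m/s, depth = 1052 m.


1506.884 m/s


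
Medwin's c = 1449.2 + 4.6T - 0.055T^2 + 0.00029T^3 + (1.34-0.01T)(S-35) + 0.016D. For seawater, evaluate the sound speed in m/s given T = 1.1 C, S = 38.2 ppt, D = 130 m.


1460.53 m/s


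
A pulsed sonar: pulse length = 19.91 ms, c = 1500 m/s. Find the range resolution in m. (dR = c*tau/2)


dR = c*tau/2 = 1500 * 19.91e-3 / 2 = 14.9325

14.9325 m


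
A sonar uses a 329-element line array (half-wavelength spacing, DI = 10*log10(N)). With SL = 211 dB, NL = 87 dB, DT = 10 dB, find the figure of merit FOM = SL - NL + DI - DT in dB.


Step 1: DI = 10*log10(329) = 25.17 dB
Step 2: FOM = SL - NL + DI - DT = 211 - 87 + 25.17 - 10 = 139.17

139.17 dB


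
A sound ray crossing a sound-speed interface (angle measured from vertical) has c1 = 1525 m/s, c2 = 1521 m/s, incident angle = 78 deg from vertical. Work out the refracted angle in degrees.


77.31 deg
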